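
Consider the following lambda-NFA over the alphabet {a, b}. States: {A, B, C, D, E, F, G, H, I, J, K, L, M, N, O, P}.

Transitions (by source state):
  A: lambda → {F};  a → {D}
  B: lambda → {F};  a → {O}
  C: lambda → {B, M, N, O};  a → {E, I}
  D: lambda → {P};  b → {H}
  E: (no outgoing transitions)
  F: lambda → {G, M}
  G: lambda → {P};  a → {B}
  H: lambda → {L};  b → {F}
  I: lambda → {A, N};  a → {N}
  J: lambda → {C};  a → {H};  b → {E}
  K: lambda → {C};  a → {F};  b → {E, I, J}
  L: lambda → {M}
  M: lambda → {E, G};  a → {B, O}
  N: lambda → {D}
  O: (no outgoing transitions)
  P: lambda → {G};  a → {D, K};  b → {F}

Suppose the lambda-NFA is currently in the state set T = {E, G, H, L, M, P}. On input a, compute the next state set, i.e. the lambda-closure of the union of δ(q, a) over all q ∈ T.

G on a → {B}.
M on a → {B, O}.
P on a → {D, K}.
No a-transition from E, H, L.
Union after reading a: {B, D, K, O}.
Now take the lambda-closure:
From B via lambda: add F.
From D via lambda: add P.
From K via lambda: add C.
From C via lambda: add M, N.
From F via lambda: add G.
From M via lambda: add E.
No new states can be added; the closed set is {B, C, D, E, F, G, K, M, N, O, P}.

{B, C, D, E, F, G, K, M, N, O, P}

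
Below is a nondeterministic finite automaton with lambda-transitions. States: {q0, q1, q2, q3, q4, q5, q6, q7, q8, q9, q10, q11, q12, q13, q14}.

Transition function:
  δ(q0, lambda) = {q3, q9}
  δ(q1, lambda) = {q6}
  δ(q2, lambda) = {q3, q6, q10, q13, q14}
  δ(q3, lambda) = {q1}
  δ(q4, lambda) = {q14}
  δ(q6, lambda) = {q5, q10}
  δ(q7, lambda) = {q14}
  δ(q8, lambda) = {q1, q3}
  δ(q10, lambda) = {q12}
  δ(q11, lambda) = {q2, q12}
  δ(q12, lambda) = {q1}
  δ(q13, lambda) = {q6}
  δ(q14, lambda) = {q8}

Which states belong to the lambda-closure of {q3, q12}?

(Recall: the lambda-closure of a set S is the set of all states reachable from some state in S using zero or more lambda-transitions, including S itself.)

{q1, q3, q5, q6, q10, q12}

Start with {q3, q12}.
From q3 via lambda: add q1.
From q1 via lambda: add q6.
From q6 via lambda: add q5, q10.
No new states can be added; the closed set is {q1, q3, q5, q6, q10, q12}.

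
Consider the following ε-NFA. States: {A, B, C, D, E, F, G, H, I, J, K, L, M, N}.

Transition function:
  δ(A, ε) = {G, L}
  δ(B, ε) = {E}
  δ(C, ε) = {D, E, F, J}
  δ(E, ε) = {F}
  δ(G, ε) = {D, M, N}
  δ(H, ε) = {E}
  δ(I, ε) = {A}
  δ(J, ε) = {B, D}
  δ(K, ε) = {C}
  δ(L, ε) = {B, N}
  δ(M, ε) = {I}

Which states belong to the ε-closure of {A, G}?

Start with {A, G}.
From A via ε: add L.
From G via ε: add D, M, N.
From L via ε: add B.
From M via ε: add I.
From B via ε: add E.
From E via ε: add F.
No new states can be added; the closed set is {A, B, D, E, F, G, I, L, M, N}.

{A, B, D, E, F, G, I, L, M, N}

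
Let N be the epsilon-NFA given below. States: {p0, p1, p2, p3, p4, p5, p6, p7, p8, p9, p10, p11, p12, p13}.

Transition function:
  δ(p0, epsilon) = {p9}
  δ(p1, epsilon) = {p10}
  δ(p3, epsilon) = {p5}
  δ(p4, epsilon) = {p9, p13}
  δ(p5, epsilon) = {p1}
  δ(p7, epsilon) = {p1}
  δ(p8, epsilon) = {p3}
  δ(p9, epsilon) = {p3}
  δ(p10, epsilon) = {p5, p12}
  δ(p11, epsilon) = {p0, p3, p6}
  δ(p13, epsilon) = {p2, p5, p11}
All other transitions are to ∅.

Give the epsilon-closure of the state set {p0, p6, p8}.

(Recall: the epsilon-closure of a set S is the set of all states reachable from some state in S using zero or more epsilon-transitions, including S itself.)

Start with {p0, p6, p8}.
From p0 via epsilon: add p9.
From p8 via epsilon: add p3.
From p3 via epsilon: add p5.
From p5 via epsilon: add p1.
From p1 via epsilon: add p10.
From p10 via epsilon: add p12.
No new states can be added; the closed set is {p0, p1, p3, p5, p6, p8, p9, p10, p12}.

{p0, p1, p3, p5, p6, p8, p9, p10, p12}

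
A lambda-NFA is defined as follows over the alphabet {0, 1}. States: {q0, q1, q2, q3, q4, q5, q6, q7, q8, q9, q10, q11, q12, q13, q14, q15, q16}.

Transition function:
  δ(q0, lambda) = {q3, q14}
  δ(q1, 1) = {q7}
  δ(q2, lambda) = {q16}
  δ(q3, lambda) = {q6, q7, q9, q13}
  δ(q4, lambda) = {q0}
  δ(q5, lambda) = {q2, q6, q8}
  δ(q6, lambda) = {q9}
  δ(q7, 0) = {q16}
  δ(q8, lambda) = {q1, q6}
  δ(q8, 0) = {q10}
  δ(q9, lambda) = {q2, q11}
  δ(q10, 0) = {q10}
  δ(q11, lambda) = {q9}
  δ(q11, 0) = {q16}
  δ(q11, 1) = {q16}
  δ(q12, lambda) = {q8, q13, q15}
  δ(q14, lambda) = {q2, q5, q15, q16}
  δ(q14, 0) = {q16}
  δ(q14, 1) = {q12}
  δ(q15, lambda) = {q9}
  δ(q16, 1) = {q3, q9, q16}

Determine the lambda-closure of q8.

Start with {q8}.
From q8 via lambda: add q1, q6.
From q6 via lambda: add q9.
From q9 via lambda: add q2, q11.
From q2 via lambda: add q16.
No new states can be added; the closed set is {q1, q2, q6, q8, q9, q11, q16}.

{q1, q2, q6, q8, q9, q11, q16}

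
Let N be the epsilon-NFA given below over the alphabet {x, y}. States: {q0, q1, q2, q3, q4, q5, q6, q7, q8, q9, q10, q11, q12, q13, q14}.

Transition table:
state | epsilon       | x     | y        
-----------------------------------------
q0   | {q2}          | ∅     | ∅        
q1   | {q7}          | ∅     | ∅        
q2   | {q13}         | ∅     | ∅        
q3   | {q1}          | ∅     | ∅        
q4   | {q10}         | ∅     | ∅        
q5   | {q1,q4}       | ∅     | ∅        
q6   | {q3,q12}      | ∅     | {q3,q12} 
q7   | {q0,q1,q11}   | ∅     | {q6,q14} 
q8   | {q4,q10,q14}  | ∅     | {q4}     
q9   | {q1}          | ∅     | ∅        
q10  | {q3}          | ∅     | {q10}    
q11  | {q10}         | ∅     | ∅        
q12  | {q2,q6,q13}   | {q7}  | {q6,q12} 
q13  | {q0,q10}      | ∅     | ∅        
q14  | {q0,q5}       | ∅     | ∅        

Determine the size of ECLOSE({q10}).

8

Start with {q10}.
From q10 via epsilon: add q3.
From q3 via epsilon: add q1.
From q1 via epsilon: add q7.
From q7 via epsilon: add q0, q11.
From q0 via epsilon: add q2.
From q2 via epsilon: add q13.
epsilon-closure = {q0, q1, q2, q3, q7, q10, q11, q13}, which has 8 states.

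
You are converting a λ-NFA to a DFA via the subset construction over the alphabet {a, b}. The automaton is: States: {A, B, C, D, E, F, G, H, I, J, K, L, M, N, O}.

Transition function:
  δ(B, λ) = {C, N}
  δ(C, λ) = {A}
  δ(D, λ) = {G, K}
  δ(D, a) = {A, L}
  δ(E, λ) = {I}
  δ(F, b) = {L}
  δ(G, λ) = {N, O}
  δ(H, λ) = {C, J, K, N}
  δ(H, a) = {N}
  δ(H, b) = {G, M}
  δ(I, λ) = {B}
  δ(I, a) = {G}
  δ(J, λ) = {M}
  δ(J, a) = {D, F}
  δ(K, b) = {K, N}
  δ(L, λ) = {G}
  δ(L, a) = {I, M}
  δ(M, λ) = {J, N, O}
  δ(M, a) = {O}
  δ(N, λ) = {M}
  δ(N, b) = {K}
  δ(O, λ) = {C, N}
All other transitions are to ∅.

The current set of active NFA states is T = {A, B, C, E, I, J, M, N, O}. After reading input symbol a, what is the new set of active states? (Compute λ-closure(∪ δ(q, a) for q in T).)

I on a → {G}.
J on a → {D, F}.
M on a → {O}.
No a-transition from A, B, C, E, N, O.
Union after reading a: {D, F, G, O}.
Now take the λ-closure:
From D via λ: add K.
From G via λ: add N.
From O via λ: add C.
From C via λ: add A.
From N via λ: add M.
From M via λ: add J.
No new states can be added; the closed set is {A, C, D, F, G, J, K, M, N, O}.

{A, C, D, F, G, J, K, M, N, O}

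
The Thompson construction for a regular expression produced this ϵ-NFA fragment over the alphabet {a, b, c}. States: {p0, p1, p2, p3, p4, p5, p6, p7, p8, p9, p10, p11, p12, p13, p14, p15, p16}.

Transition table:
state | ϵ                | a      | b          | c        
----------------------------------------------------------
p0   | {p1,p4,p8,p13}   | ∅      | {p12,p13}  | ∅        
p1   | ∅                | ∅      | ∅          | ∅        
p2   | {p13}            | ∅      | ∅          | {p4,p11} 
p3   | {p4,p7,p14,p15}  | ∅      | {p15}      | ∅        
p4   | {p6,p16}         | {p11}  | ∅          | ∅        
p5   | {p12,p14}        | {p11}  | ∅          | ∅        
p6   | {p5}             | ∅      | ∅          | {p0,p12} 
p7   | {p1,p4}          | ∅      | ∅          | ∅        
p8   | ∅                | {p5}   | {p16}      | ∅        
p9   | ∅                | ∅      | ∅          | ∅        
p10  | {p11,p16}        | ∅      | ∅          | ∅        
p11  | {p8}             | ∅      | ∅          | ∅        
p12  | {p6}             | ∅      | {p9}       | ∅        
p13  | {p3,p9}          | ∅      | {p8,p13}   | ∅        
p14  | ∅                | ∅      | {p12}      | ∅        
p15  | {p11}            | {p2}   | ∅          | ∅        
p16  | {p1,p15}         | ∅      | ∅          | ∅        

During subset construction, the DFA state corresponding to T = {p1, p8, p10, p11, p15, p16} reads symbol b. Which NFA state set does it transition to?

{p1, p8, p11, p15, p16}

p8 on b → {p16}.
No b-transition from p1, p10, p11, p15, p16.
Union after reading b: {p16}.
Now take the ϵ-closure:
From p16 via ϵ: add p1, p15.
From p15 via ϵ: add p11.
From p11 via ϵ: add p8.
No new states can be added; the closed set is {p1, p8, p11, p15, p16}.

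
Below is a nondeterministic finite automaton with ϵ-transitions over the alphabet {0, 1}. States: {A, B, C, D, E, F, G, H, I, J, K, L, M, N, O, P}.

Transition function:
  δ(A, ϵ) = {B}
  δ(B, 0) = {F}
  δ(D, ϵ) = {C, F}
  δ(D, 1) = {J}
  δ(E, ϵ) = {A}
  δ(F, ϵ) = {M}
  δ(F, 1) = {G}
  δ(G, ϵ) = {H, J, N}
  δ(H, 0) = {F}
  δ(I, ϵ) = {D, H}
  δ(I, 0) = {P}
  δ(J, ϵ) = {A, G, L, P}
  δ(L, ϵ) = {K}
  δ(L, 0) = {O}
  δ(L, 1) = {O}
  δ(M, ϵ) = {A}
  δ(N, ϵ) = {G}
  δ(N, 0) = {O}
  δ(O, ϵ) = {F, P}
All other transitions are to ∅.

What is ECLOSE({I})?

{A, B, C, D, F, H, I, M}

Start with {I}.
From I via ϵ: add D, H.
From D via ϵ: add C, F.
From F via ϵ: add M.
From M via ϵ: add A.
From A via ϵ: add B.
No new states can be added; the closed set is {A, B, C, D, F, H, I, M}.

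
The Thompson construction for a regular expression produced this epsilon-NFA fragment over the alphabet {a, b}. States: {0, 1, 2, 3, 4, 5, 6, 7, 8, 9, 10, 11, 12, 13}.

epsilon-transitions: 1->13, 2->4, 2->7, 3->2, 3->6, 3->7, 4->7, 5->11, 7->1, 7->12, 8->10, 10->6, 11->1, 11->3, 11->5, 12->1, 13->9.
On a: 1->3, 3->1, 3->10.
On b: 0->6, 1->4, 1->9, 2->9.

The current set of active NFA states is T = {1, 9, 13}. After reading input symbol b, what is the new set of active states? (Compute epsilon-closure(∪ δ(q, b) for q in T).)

1 on b → {4, 9}.
No b-transition from 9, 13.
Union after reading b: {4, 9}.
Now take the epsilon-closure:
From 4 via epsilon: add 7.
From 7 via epsilon: add 1, 12.
From 1 via epsilon: add 13.
No new states can be added; the closed set is {1, 4, 7, 9, 12, 13}.

{1, 4, 7, 9, 12, 13}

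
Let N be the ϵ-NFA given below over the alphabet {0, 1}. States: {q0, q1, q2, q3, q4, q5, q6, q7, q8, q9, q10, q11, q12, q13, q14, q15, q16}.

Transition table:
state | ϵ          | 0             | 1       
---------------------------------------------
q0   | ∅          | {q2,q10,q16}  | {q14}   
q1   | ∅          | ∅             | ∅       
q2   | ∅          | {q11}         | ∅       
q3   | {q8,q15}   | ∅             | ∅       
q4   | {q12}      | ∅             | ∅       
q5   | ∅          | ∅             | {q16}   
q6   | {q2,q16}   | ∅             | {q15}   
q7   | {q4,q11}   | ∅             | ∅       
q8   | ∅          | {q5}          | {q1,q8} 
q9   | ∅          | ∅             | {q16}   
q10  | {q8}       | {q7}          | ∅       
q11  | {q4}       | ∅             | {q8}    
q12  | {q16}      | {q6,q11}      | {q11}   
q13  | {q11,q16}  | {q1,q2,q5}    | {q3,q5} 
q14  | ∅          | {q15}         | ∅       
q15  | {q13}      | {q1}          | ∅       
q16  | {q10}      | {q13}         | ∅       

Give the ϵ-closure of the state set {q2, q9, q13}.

{q2, q4, q8, q9, q10, q11, q12, q13, q16}

Start with {q2, q9, q13}.
From q13 via ϵ: add q11, q16.
From q11 via ϵ: add q4.
From q16 via ϵ: add q10.
From q4 via ϵ: add q12.
From q10 via ϵ: add q8.
No new states can be added; the closed set is {q2, q4, q8, q9, q10, q11, q12, q13, q16}.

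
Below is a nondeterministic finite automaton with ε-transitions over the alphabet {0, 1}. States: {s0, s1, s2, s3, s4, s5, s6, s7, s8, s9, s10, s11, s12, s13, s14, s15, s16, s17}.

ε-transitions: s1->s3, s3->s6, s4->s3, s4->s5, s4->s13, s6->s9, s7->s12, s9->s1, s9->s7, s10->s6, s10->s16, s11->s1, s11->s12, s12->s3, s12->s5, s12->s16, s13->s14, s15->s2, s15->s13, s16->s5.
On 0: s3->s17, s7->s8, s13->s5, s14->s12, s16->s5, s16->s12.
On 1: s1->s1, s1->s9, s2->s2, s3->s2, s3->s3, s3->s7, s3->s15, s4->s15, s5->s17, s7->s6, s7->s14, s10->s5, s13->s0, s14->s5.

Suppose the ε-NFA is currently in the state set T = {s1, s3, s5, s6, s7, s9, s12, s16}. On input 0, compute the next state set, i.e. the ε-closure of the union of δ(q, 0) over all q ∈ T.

{s1, s3, s5, s6, s7, s8, s9, s12, s16, s17}

s3 on 0 → {s17}.
s7 on 0 → {s8}.
s16 on 0 → {s5, s12}.
No 0-transition from s1, s5, s6, s9, s12.
Union after reading 0: {s5, s8, s12, s17}.
Now take the ε-closure:
From s12 via ε: add s3, s16.
From s3 via ε: add s6.
From s6 via ε: add s9.
From s9 via ε: add s1, s7.
No new states can be added; the closed set is {s1, s3, s5, s6, s7, s8, s9, s12, s16, s17}.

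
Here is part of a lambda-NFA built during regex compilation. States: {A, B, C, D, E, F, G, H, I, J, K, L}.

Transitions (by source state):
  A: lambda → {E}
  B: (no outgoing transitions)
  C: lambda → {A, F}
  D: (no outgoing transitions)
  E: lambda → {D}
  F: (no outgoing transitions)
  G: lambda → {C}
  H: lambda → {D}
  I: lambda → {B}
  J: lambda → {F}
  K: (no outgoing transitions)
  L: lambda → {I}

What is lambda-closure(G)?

{A, C, D, E, F, G}

Start with {G}.
From G via lambda: add C.
From C via lambda: add A, F.
From A via lambda: add E.
From E via lambda: add D.
No new states can be added; the closed set is {A, C, D, E, F, G}.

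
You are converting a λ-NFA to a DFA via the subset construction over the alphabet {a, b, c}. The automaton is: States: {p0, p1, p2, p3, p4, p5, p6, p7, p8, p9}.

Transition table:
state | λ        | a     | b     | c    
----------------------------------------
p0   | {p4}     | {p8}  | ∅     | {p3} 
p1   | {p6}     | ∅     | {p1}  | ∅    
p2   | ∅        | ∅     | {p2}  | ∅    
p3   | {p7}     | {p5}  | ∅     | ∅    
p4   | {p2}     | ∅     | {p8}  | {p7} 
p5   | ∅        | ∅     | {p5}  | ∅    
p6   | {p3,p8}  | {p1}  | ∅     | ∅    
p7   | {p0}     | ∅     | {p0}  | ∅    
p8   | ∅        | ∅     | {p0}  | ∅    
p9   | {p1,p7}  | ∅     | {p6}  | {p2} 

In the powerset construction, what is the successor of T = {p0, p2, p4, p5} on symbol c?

p0 on c → {p3}.
p4 on c → {p7}.
No c-transition from p2, p5.
Union after reading c: {p3, p7}.
Now take the λ-closure:
From p7 via λ: add p0.
From p0 via λ: add p4.
From p4 via λ: add p2.
No new states can be added; the closed set is {p0, p2, p3, p4, p7}.

{p0, p2, p3, p4, p7}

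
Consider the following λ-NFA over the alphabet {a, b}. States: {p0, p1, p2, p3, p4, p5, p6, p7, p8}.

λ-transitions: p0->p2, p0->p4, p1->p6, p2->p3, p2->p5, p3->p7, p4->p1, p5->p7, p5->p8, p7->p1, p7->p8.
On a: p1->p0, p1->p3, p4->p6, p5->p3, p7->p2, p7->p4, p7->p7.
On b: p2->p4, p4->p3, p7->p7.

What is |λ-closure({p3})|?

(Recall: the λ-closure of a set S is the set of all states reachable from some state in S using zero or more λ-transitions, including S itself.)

5

Start with {p3}.
From p3 via λ: add p7.
From p7 via λ: add p1, p8.
From p1 via λ: add p6.
λ-closure = {p1, p3, p6, p7, p8}, which has 5 states.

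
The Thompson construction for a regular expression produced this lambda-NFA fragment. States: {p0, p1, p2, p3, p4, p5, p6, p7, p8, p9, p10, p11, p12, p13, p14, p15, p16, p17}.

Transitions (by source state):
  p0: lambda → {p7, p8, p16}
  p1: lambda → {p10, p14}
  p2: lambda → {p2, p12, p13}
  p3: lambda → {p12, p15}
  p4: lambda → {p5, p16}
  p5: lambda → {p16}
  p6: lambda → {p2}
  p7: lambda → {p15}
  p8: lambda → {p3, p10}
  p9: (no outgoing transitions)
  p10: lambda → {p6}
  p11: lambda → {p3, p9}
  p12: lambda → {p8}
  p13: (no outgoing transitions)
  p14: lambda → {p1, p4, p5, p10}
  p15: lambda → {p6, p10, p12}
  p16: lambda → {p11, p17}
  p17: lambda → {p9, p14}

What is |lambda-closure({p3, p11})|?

10

Start with {p3, p11}.
From p3 via lambda: add p12, p15.
From p11 via lambda: add p9.
From p12 via lambda: add p8.
From p15 via lambda: add p6, p10.
From p6 via lambda: add p2.
From p2 via lambda: add p13.
lambda-closure = {p2, p3, p6, p8, p9, p10, p11, p12, p13, p15}, which has 10 states.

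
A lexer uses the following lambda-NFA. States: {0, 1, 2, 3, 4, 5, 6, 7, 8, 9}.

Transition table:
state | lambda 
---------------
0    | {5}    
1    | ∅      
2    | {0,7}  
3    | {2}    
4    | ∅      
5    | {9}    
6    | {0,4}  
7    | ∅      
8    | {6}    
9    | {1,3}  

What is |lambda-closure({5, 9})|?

7

Start with {5, 9}.
From 9 via lambda: add 1, 3.
From 3 via lambda: add 2.
From 2 via lambda: add 0, 7.
lambda-closure = {0, 1, 2, 3, 5, 7, 9}, which has 7 states.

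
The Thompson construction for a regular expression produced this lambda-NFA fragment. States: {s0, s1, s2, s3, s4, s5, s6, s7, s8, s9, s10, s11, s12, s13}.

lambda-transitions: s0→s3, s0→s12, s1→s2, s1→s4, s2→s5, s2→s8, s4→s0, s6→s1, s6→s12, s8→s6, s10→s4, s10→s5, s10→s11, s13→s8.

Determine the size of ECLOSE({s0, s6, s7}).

10

Start with {s0, s6, s7}.
From s0 via lambda: add s3, s12.
From s6 via lambda: add s1.
From s1 via lambda: add s2, s4.
From s2 via lambda: add s5, s8.
lambda-closure = {s0, s1, s2, s3, s4, s5, s6, s7, s8, s12}, which has 10 states.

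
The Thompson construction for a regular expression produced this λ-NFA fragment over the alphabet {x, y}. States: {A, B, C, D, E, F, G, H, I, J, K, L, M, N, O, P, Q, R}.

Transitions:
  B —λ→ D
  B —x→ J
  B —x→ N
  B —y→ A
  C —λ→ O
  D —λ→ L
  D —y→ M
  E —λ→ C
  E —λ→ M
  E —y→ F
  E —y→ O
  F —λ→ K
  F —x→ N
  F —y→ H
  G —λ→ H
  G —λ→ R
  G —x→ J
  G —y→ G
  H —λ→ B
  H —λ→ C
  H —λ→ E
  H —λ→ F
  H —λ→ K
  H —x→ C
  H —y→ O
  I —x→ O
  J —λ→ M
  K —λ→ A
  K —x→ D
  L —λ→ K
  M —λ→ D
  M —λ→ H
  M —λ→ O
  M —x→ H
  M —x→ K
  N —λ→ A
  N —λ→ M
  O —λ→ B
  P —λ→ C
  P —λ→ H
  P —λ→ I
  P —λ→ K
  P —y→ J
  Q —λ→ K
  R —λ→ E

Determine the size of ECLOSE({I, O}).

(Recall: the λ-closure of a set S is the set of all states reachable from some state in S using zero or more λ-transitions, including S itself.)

7

Start with {I, O}.
From O via λ: add B.
From B via λ: add D.
From D via λ: add L.
From L via λ: add K.
From K via λ: add A.
λ-closure = {A, B, D, I, K, L, O}, which has 7 states.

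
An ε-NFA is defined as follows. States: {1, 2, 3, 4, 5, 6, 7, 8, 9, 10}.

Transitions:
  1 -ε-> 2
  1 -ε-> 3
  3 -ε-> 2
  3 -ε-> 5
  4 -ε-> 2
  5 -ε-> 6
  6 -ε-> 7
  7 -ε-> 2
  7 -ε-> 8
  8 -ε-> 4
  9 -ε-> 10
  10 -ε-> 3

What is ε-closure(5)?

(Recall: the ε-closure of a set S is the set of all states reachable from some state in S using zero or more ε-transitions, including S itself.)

{2, 4, 5, 6, 7, 8}

Start with {5}.
From 5 via ε: add 6.
From 6 via ε: add 7.
From 7 via ε: add 2, 8.
From 8 via ε: add 4.
No new states can be added; the closed set is {2, 4, 5, 6, 7, 8}.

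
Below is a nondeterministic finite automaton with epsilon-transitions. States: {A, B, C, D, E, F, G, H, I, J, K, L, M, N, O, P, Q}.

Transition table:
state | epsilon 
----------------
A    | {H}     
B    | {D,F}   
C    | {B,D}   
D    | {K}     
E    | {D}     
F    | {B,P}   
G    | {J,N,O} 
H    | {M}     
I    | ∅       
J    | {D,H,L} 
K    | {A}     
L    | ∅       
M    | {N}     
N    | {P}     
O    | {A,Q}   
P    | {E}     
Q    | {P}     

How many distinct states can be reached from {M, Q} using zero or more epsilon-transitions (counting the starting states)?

Start with {M, Q}.
From M via epsilon: add N.
From Q via epsilon: add P.
From P via epsilon: add E.
From E via epsilon: add D.
From D via epsilon: add K.
From K via epsilon: add A.
From A via epsilon: add H.
epsilon-closure = {A, D, E, H, K, M, N, P, Q}, which has 9 states.

9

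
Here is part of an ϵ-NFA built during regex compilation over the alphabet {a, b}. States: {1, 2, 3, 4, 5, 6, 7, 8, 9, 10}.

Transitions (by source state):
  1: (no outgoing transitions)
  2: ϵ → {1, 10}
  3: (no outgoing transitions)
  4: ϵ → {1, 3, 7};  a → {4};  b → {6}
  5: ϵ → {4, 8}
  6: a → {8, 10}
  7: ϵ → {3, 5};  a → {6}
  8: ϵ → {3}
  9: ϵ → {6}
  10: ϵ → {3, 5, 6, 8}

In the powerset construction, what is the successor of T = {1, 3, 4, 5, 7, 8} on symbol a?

4 on a → {4}.
7 on a → {6}.
No a-transition from 1, 3, 5, 8.
Union after reading a: {4, 6}.
Now take the ϵ-closure:
From 4 via ϵ: add 1, 3, 7.
From 7 via ϵ: add 5.
From 5 via ϵ: add 8.
No new states can be added; the closed set is {1, 3, 4, 5, 6, 7, 8}.

{1, 3, 4, 5, 6, 7, 8}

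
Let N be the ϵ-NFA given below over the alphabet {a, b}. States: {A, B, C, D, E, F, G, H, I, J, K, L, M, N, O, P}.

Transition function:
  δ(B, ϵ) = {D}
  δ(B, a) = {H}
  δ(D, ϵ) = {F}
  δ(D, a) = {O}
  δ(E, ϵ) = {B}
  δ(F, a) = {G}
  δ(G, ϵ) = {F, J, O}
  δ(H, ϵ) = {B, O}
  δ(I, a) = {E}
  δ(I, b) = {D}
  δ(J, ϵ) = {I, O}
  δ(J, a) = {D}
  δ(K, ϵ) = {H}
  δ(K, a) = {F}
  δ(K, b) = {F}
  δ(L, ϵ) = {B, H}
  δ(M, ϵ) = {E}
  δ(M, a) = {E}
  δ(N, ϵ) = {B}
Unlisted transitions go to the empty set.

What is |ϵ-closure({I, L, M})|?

9

Start with {I, L, M}.
From L via ϵ: add B, H.
From M via ϵ: add E.
From B via ϵ: add D.
From H via ϵ: add O.
From D via ϵ: add F.
ϵ-closure = {B, D, E, F, H, I, L, M, O}, which has 9 states.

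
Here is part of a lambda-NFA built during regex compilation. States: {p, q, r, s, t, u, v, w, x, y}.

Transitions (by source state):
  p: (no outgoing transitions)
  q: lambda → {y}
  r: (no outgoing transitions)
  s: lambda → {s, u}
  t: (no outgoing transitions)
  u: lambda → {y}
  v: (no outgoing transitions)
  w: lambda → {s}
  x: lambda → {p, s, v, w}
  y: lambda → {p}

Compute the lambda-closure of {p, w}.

Start with {p, w}.
From w via lambda: add s.
From s via lambda: add u.
From u via lambda: add y.
No new states can be added; the closed set is {p, s, u, w, y}.

{p, s, u, w, y}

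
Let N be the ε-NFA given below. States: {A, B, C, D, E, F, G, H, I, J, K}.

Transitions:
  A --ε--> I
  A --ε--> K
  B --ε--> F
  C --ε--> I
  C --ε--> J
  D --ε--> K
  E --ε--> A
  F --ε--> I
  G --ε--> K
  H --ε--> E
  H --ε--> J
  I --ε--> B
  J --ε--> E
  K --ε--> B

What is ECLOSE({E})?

Start with {E}.
From E via ε: add A.
From A via ε: add I, K.
From I via ε: add B.
From B via ε: add F.
No new states can be added; the closed set is {A, B, E, F, I, K}.

{A, B, E, F, I, K}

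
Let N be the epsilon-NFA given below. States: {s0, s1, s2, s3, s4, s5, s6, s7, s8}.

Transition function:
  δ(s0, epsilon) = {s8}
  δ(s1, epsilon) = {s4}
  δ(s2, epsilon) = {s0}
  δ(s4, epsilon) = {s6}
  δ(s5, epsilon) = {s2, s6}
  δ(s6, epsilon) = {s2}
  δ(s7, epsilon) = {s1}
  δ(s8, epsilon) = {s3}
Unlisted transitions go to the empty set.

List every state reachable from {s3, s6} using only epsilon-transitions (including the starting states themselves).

{s0, s2, s3, s6, s8}

Start with {s3, s6}.
From s6 via epsilon: add s2.
From s2 via epsilon: add s0.
From s0 via epsilon: add s8.
No new states can be added; the closed set is {s0, s2, s3, s6, s8}.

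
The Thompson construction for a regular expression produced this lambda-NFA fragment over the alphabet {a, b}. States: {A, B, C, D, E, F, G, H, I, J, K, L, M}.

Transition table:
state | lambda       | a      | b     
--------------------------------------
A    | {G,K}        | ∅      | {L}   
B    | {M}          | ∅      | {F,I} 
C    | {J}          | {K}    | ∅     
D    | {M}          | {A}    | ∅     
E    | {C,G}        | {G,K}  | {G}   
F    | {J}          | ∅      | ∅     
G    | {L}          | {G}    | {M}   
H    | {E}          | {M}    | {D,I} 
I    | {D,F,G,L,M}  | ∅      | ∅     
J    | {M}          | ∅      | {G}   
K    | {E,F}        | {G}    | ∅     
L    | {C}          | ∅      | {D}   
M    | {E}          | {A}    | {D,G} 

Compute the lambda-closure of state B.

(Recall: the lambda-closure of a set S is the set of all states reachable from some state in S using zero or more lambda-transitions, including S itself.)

{B, C, E, G, J, L, M}

Start with {B}.
From B via lambda: add M.
From M via lambda: add E.
From E via lambda: add C, G.
From C via lambda: add J.
From G via lambda: add L.
No new states can be added; the closed set is {B, C, E, G, J, L, M}.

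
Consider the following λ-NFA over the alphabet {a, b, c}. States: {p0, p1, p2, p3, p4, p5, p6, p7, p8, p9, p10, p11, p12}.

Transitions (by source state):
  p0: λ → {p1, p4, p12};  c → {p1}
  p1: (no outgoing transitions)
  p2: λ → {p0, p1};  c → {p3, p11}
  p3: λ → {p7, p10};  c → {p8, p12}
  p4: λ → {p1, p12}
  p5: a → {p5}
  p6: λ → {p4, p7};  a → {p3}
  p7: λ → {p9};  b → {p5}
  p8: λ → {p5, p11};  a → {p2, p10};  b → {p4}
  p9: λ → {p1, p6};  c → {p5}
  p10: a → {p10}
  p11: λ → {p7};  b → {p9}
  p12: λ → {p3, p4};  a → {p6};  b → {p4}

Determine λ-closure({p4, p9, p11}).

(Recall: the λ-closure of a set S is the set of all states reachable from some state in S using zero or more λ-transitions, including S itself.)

Start with {p4, p9, p11}.
From p4 via λ: add p1, p12.
From p9 via λ: add p6.
From p11 via λ: add p7.
From p12 via λ: add p3.
From p3 via λ: add p10.
No new states can be added; the closed set is {p1, p3, p4, p6, p7, p9, p10, p11, p12}.

{p1, p3, p4, p6, p7, p9, p10, p11, p12}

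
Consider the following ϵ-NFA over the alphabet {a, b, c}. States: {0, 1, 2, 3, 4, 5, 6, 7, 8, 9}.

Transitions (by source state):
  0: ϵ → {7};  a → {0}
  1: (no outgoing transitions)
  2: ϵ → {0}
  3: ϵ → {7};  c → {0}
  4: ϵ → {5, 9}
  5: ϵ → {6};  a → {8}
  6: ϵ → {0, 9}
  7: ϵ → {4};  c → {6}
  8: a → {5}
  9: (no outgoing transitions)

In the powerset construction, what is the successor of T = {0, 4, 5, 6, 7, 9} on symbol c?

7 on c → {6}.
No c-transition from 0, 4, 5, 6, 9.
Union after reading c: {6}.
Now take the ϵ-closure:
From 6 via ϵ: add 0, 9.
From 0 via ϵ: add 7.
From 7 via ϵ: add 4.
From 4 via ϵ: add 5.
No new states can be added; the closed set is {0, 4, 5, 6, 7, 9}.

{0, 4, 5, 6, 7, 9}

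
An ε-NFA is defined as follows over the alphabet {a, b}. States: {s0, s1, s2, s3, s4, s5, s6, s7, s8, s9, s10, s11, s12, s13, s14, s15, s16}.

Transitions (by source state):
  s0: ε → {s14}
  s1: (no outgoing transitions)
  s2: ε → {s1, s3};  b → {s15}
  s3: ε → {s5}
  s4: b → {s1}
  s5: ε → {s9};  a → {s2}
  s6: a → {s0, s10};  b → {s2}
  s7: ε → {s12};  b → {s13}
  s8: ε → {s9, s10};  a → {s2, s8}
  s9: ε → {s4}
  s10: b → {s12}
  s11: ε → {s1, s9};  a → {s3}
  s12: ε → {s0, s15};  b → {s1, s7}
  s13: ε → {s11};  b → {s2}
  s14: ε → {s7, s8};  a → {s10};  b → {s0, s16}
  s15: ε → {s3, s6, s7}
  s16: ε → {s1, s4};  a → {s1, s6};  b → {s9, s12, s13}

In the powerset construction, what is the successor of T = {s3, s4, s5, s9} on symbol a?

{s1, s2, s3, s4, s5, s9}

s5 on a → {s2}.
No a-transition from s3, s4, s9.
Union after reading a: {s2}.
Now take the ε-closure:
From s2 via ε: add s1, s3.
From s3 via ε: add s5.
From s5 via ε: add s9.
From s9 via ε: add s4.
No new states can be added; the closed set is {s1, s2, s3, s4, s5, s9}.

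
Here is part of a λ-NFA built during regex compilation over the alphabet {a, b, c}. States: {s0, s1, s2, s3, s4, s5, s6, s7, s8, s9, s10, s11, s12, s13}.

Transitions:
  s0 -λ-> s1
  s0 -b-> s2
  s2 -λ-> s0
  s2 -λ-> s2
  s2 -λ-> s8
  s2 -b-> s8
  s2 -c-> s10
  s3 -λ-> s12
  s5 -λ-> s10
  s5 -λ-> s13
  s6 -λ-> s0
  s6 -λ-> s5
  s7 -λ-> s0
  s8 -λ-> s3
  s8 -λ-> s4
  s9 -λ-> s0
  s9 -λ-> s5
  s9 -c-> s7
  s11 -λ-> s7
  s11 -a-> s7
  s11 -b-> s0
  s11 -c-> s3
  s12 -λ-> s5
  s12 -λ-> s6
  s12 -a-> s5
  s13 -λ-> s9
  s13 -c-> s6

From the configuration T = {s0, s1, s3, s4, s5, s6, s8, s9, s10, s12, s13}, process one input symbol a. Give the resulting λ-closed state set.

s12 on a → {s5}.
No a-transition from s0, s1, s3, s4, s5, s6, s8, s9, s10, s13.
Union after reading a: {s5}.
Now take the λ-closure:
From s5 via λ: add s10, s13.
From s13 via λ: add s9.
From s9 via λ: add s0.
From s0 via λ: add s1.
No new states can be added; the closed set is {s0, s1, s5, s9, s10, s13}.

{s0, s1, s5, s9, s10, s13}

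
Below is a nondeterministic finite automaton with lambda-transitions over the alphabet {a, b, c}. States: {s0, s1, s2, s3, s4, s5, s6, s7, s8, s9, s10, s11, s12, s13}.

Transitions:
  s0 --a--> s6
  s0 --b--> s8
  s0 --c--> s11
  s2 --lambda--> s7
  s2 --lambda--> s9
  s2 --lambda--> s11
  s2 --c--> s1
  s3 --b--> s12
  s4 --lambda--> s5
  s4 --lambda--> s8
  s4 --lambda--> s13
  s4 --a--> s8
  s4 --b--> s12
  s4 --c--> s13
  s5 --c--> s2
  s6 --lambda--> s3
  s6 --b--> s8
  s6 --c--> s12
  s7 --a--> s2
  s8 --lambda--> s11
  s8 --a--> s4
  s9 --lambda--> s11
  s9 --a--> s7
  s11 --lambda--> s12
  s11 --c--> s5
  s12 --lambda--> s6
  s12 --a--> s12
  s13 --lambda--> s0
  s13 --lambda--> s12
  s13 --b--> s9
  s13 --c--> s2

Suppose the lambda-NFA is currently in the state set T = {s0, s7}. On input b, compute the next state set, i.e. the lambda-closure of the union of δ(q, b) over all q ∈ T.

s0 on b → {s8}.
No b-transition from s7.
Union after reading b: {s8}.
Now take the lambda-closure:
From s8 via lambda: add s11.
From s11 via lambda: add s12.
From s12 via lambda: add s6.
From s6 via lambda: add s3.
No new states can be added; the closed set is {s3, s6, s8, s11, s12}.

{s3, s6, s8, s11, s12}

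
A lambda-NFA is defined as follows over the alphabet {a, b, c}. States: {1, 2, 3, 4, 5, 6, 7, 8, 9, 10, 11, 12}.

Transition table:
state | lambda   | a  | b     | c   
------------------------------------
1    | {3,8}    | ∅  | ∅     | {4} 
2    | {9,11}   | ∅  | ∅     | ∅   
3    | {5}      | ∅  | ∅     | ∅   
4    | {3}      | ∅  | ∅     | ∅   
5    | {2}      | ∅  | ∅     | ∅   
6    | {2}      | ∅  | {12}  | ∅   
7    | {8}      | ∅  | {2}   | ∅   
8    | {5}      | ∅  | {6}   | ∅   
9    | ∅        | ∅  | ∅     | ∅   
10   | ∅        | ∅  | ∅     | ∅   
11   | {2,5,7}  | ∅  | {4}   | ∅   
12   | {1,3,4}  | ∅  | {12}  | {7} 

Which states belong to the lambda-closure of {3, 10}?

{2, 3, 5, 7, 8, 9, 10, 11}

Start with {3, 10}.
From 3 via lambda: add 5.
From 5 via lambda: add 2.
From 2 via lambda: add 9, 11.
From 11 via lambda: add 7.
From 7 via lambda: add 8.
No new states can be added; the closed set is {2, 3, 5, 7, 8, 9, 10, 11}.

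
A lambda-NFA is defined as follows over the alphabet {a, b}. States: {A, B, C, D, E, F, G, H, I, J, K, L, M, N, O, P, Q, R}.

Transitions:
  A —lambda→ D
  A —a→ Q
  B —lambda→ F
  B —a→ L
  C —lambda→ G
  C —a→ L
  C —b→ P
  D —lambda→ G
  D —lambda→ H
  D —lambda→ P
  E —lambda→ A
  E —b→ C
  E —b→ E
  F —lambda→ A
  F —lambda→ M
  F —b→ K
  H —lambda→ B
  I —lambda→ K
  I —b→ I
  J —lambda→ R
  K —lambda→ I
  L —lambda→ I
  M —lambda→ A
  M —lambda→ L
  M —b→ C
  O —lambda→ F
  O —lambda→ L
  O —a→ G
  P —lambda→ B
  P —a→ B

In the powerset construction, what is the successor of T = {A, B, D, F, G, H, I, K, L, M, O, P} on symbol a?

{A, B, D, F, G, H, I, K, L, M, P, Q}

A on a → {Q}.
B on a → {L}.
O on a → {G}.
P on a → {B}.
No a-transition from D, F, G, H, I, K, L, M.
Union after reading a: {B, G, L, Q}.
Now take the lambda-closure:
From B via lambda: add F.
From L via lambda: add I.
From F via lambda: add A, M.
From I via lambda: add K.
From A via lambda: add D.
From D via lambda: add H, P.
No new states can be added; the closed set is {A, B, D, F, G, H, I, K, L, M, P, Q}.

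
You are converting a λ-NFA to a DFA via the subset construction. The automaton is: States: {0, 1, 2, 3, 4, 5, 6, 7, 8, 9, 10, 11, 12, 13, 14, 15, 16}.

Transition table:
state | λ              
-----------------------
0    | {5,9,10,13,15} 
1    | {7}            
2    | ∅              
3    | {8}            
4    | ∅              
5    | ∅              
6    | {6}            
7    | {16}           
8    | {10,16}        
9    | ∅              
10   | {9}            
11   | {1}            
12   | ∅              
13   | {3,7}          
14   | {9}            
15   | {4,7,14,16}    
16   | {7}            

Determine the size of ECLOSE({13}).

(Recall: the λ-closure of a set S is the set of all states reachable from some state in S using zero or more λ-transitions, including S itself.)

7

Start with {13}.
From 13 via λ: add 3, 7.
From 3 via λ: add 8.
From 7 via λ: add 16.
From 8 via λ: add 10.
From 10 via λ: add 9.
λ-closure = {3, 7, 8, 9, 10, 13, 16}, which has 7 states.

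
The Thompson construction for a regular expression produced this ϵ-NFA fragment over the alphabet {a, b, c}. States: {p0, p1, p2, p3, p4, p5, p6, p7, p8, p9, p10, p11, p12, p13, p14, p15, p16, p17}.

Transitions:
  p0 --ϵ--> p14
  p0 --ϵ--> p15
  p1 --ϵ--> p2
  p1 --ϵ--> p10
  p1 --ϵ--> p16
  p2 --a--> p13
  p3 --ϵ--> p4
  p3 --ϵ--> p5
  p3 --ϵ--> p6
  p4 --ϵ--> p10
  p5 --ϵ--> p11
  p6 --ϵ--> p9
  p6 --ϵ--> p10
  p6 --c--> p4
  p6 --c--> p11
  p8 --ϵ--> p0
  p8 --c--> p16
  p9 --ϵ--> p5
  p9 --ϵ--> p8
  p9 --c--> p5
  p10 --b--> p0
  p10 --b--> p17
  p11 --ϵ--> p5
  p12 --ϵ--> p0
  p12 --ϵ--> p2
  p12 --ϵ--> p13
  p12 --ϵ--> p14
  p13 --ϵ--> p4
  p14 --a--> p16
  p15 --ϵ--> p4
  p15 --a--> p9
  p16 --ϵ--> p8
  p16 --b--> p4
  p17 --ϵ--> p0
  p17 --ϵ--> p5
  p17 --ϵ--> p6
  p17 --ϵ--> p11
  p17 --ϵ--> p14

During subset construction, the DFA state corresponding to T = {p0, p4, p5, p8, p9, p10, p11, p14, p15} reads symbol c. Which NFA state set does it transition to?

p8 on c → {p16}.
p9 on c → {p5}.
No c-transition from p0, p4, p5, p10, p11, p14, p15.
Union after reading c: {p5, p16}.
Now take the ϵ-closure:
From p5 via ϵ: add p11.
From p16 via ϵ: add p8.
From p8 via ϵ: add p0.
From p0 via ϵ: add p14, p15.
From p15 via ϵ: add p4.
From p4 via ϵ: add p10.
No new states can be added; the closed set is {p0, p4, p5, p8, p10, p11, p14, p15, p16}.

{p0, p4, p5, p8, p10, p11, p14, p15, p16}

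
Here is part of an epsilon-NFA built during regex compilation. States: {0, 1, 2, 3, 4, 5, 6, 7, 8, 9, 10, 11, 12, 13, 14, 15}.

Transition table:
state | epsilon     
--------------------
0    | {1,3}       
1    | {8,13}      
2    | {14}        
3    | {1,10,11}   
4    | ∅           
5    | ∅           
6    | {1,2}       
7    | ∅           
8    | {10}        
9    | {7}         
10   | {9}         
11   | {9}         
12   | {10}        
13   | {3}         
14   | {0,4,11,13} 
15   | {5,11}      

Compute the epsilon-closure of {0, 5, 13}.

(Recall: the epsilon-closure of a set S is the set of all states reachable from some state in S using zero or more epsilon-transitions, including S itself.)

{0, 1, 3, 5, 7, 8, 9, 10, 11, 13}

Start with {0, 5, 13}.
From 0 via epsilon: add 1, 3.
From 1 via epsilon: add 8.
From 3 via epsilon: add 10, 11.
From 10 via epsilon: add 9.
From 9 via epsilon: add 7.
No new states can be added; the closed set is {0, 1, 3, 5, 7, 8, 9, 10, 11, 13}.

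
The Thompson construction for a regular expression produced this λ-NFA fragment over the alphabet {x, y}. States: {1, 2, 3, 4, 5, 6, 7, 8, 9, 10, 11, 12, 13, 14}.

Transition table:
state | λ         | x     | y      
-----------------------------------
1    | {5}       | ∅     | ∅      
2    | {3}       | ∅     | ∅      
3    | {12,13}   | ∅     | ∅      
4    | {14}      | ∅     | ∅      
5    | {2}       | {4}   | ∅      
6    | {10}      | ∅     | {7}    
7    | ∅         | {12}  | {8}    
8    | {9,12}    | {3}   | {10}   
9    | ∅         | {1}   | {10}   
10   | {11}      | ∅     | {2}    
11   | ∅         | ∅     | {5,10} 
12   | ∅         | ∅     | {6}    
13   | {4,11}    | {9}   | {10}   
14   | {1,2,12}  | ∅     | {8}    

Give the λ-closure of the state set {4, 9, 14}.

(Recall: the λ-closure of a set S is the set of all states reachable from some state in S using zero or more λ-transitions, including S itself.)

{1, 2, 3, 4, 5, 9, 11, 12, 13, 14}

Start with {4, 9, 14}.
From 14 via λ: add 1, 2, 12.
From 1 via λ: add 5.
From 2 via λ: add 3.
From 3 via λ: add 13.
From 13 via λ: add 11.
No new states can be added; the closed set is {1, 2, 3, 4, 5, 9, 11, 12, 13, 14}.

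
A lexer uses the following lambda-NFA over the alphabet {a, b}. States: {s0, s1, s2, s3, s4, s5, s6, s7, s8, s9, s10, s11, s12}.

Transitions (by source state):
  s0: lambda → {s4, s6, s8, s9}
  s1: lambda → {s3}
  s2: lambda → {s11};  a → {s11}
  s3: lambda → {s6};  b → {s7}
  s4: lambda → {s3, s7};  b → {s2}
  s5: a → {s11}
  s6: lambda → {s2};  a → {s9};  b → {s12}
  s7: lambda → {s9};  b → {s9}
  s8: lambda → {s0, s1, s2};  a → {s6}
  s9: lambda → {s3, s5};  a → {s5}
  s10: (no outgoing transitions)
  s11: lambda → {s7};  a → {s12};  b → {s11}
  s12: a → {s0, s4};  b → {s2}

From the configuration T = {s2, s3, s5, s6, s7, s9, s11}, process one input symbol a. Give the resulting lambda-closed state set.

{s2, s3, s5, s6, s7, s9, s11, s12}

s2 on a → {s11}.
s5 on a → {s11}.
s6 on a → {s9}.
s9 on a → {s5}.
s11 on a → {s12}.
No a-transition from s3, s7.
Union after reading a: {s5, s9, s11, s12}.
Now take the lambda-closure:
From s9 via lambda: add s3.
From s11 via lambda: add s7.
From s3 via lambda: add s6.
From s6 via lambda: add s2.
No new states can be added; the closed set is {s2, s3, s5, s6, s7, s9, s11, s12}.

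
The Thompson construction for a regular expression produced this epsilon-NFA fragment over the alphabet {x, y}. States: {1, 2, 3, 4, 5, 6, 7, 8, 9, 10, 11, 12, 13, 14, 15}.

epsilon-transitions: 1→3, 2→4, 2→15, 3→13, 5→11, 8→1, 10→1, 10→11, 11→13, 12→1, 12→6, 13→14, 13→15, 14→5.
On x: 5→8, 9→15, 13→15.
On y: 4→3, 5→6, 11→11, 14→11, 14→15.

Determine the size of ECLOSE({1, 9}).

Start with {1, 9}.
From 1 via epsilon: add 3.
From 3 via epsilon: add 13.
From 13 via epsilon: add 14, 15.
From 14 via epsilon: add 5.
From 5 via epsilon: add 11.
epsilon-closure = {1, 3, 5, 9, 11, 13, 14, 15}, which has 8 states.

8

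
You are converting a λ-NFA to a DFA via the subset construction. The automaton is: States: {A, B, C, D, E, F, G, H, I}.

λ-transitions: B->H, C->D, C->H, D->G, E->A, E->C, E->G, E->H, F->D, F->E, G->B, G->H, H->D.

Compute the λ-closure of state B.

{B, D, G, H}

Start with {B}.
From B via λ: add H.
From H via λ: add D.
From D via λ: add G.
No new states can be added; the closed set is {B, D, G, H}.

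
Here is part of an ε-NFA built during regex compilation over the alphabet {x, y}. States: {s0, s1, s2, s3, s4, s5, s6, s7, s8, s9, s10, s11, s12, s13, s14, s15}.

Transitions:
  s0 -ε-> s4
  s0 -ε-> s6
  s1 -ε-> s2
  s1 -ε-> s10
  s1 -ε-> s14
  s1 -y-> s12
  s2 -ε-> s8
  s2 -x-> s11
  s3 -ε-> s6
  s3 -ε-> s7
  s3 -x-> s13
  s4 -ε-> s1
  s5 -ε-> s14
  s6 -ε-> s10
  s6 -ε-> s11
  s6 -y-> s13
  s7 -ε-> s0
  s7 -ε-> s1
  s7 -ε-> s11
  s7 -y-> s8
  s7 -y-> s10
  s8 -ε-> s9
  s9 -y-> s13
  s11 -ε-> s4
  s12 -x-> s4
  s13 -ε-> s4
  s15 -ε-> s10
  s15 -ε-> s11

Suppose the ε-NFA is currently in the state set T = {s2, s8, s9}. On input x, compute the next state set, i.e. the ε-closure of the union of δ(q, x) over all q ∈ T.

s2 on x → {s11}.
No x-transition from s8, s9.
Union after reading x: {s11}.
Now take the ε-closure:
From s11 via ε: add s4.
From s4 via ε: add s1.
From s1 via ε: add s2, s10, s14.
From s2 via ε: add s8.
From s8 via ε: add s9.
No new states can be added; the closed set is {s1, s2, s4, s8, s9, s10, s11, s14}.

{s1, s2, s4, s8, s9, s10, s11, s14}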